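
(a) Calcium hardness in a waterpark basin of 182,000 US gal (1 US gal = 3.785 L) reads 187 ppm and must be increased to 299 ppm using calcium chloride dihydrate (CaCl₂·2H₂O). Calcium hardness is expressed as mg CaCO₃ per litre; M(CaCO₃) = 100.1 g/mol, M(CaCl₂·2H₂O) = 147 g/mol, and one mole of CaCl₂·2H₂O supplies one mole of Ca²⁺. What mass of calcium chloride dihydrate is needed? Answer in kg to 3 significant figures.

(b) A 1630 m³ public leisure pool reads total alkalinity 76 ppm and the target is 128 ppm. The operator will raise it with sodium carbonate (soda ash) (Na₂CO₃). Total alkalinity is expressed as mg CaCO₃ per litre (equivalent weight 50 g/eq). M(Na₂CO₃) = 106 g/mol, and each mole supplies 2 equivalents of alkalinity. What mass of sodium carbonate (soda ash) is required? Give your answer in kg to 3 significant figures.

(a) 113 kg; (b) 89.8 kg

(a) Volume: 182,000 US gal × 3.785 L/gal = 688,870 L.
(a) Hardness to add: (299 − 187) = 112 mg/L as CaCO₃ × 688,870 L = 77,150 g as CaCO₃.
(a) Moles of Ca²⁺ (1 mol Ca²⁺ ≡ 1 mol CaCO₃): 77,150 / 100.1 g/mol = 770.8 mol.
(a) Mass of CaCl₂·2H₂O: 770.8 × 147 = 113,300 g.

(b) Volume: 1630 m³ = 1,630,000 L.
(b) Alkalinity to add: (128 − 76) = 52 mg/L as CaCO₃ × 1,630,000 L = 84,760 g as CaCO₃.
(b) Equivalents: 84,760 g ÷ 50 g/eq = 1695 eq.
(b) Each mole of Na₂CO₃ supplies 2 eq, so 1695 / 2 = 847.6 mol.
(b) Mass: 847.6 mol × 106 g/mol = 89,850 g.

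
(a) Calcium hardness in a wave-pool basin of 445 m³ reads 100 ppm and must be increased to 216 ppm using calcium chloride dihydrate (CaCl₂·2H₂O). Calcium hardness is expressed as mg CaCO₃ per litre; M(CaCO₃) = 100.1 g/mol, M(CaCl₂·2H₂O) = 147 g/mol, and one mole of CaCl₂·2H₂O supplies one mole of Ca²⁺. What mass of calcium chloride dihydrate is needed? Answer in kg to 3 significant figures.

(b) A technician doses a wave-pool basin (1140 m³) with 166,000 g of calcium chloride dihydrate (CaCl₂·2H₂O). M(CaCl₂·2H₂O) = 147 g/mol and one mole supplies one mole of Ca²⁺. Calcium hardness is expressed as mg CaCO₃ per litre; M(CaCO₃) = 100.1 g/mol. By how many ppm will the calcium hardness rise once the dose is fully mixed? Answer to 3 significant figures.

(a) Volume: 445 m³ = 445,000 L.
(a) Hardness to add: (216 − 100) = 116 mg/L as CaCO₃ × 445,000 L = 51,620 g as CaCO₃.
(a) Moles of Ca²⁺ (1 mol Ca²⁺ ≡ 1 mol CaCO₃): 51,620 / 100.1 g/mol = 515.7 mol.
(a) Mass of CaCl₂·2H₂O: 515.7 × 147 = 75,810 g.

(b) Volume: 1140 m³ = 1,140,000 L.
(b) Moles of Ca²⁺: 166,000 g ÷ 147 g/mol = 1129 mol.
(b) As CaCO₃: 1129 mol × 100.1 g/mol = 113,000 g.
(b) Rise: 113,000 g / 1,140,000 L × 1000 = 99.16 mg/L.

(a) 75.8 kg; (b) 99.2 ppm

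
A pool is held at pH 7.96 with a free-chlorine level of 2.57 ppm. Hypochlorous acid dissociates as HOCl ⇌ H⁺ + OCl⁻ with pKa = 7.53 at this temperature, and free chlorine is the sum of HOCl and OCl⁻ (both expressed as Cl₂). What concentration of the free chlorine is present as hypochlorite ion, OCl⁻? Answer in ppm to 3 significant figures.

1.87 ppm

[OCl⁻]/[HOCl] = 10^(pH − pKa) = 10^(7.96 − 7.53) = 10^0.43 = 2.692.
Fraction as HOCl = 1 / (1 + 2.692) = 0.2709.
OCl⁻ = (1 − 0.2709) × 2.57 ppm = 1.874 ppm.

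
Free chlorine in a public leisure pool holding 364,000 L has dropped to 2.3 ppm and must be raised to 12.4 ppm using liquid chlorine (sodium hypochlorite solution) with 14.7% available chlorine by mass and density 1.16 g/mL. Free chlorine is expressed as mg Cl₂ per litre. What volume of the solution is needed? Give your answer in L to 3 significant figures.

21.6 L

Chlorine deficit: 12.4 − 2.3 = 10.1 ppm = 10.1 mg/L as Cl₂.
Cl₂ equivalent needed: 10.1 mg/L × 364,000 L = 3,676,000 mg = 3676 g.
Product at 14.7% available chlorine: 3676 / 0.147 = 25,010 g.
Volume at density 1.16 g/mL: 25,010 g ÷ 1.16 g/mL = 21,560 mL.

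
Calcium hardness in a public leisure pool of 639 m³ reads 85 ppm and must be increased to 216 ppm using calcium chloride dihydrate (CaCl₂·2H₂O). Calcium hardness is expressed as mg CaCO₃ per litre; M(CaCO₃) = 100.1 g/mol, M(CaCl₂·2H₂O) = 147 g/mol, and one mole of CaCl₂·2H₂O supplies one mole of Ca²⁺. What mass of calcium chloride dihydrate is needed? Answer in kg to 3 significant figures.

Volume: 639 m³ = 639,000 L.
Hardness to add: (216 − 85) = 131 mg/L as CaCO₃ × 639,000 L = 83,710 g as CaCO₃.
Moles of Ca²⁺ (1 mol Ca²⁺ ≡ 1 mol CaCO₃): 83,710 / 100.1 g/mol = 836.3 mol.
Mass of CaCl₂·2H₂O: 836.3 × 147 = 122,900 g.

123 kg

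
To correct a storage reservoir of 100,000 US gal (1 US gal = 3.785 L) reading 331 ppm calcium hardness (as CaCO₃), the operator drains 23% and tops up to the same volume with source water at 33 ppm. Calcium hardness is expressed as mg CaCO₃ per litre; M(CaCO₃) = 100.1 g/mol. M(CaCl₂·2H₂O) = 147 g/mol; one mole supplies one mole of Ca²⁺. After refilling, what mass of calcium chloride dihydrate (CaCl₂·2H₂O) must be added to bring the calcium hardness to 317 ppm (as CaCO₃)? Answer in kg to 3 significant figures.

Volume: 100,000 US gal × 3.785 L/gal = 378,500 L.
After draining 23% and refilling: 331 × 0.77 + 33 × 0.23 = 262.46 ppm.
Deficit to target: 317 − 262.46 = 54.54 mg/L.
As CaCO₃: 54.54 mg/L × 378,500 L = 20,640 g; ÷ 100.1 = 206.2 mol Ca²⁺.
Mass: 206.2 × 147 = 30,320 g.

30.3 kg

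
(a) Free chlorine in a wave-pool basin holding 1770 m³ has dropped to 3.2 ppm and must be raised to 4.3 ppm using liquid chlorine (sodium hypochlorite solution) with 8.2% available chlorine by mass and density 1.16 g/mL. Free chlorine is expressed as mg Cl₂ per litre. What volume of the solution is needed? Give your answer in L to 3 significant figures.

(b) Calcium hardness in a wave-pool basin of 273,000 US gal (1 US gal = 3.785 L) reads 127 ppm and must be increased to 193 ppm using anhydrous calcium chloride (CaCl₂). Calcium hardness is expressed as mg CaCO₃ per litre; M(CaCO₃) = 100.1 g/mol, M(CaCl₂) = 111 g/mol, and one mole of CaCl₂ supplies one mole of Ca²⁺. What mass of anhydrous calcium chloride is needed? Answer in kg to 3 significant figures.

(a) Volume: 1770 m³ = 1,770,000 L.
(a) Chlorine deficit: 4.3 − 3.2 = 1.1 ppm = 1.1 mg/L as Cl₂.
(a) Cl₂ equivalent needed: 1.1 mg/L × 1,770,000 L = 1,947,000 mg = 1947 g.
(a) Product at 8.2% available chlorine: 1947 / 0.082 = 23,740 g.
(a) Volume at density 1.16 g/mL: 23,740 g ÷ 1.16 g/mL = 20,470 mL.

(b) Volume: 273,000 US gal × 3.785 L/gal = 1,033,305 L.
(b) Hardness to add: (193 − 127) = 66 mg/L as CaCO₃ × 1,033,305 L = 68,200 g as CaCO₃.
(b) Moles of Ca²⁺ (1 mol Ca²⁺ ≡ 1 mol CaCO₃): 68,200 / 100.1 g/mol = 681.3 mol.
(b) Mass of CaCl₂: 681.3 × 111 = 75,620 g.

(a) 20.5 L; (b) 75.6 kg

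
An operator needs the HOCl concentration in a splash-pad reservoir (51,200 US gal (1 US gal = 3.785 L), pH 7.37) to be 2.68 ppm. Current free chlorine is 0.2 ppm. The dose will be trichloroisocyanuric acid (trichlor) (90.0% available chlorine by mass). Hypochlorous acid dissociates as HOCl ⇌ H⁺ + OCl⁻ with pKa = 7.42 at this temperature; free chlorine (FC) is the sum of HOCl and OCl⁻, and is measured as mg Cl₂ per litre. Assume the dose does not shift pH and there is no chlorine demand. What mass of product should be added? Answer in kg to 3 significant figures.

Volume: 51,200 US gal × 3.785 L/gal = 193,792 L.
[OCl⁻]/[HOCl] = 10^(pH − pKa) = 10^(7.37 − 7.42) = 0.8913; fraction as HOCl = 1/(1 + 0.8913) = 0.5288.
Free chlorine required for 2.68 ppm HOCl: 2.68 / 0.5288 = 5.069 ppm.
FC to add: 5.069 − 0.2 = 4.869 mg/L as Cl₂.
Cl₂ equivalent: 4.869 mg/L × 193,792 L = 943.5 g.
Product at 90.0% available Cl: 943.5 / 0.9 = 1048 g.

1.05 kg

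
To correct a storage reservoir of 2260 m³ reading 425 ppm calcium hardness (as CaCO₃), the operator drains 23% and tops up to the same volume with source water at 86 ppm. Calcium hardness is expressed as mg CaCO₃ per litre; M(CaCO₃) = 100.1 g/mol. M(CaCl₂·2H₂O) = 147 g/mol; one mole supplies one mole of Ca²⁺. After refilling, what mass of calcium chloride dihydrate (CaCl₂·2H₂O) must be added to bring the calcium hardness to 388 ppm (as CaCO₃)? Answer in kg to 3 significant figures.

136 kg

Volume: 2260 m³ = 2,260,000 L.
After draining 23% and refilling: 425 × 0.77 + 86 × 0.23 = 347.03 ppm.
Deficit to target: 388 − 347.03 = 40.97 mg/L.
As CaCO₃: 40.97 mg/L × 2,260,000 L = 92,590 g; ÷ 100.1 = 925 mol Ca²⁺.
Mass: 925 × 147 = 136,000 g.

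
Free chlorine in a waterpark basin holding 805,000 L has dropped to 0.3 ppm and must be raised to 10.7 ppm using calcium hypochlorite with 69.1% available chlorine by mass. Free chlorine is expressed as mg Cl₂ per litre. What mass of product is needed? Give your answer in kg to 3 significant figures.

12.1 kg

Chlorine deficit: 10.7 − 0.3 = 10.4 ppm = 10.4 mg/L as Cl₂.
Cl₂ equivalent needed: 10.4 mg/L × 805,000 L = 8,372,000 mg = 8372 g.
Product at 69.1% available chlorine: 8372 / 0.691 = 12,120 g.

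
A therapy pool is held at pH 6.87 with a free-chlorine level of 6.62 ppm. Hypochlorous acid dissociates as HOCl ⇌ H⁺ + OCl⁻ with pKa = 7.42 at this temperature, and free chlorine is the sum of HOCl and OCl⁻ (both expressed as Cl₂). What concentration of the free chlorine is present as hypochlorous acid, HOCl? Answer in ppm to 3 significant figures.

5.16 ppm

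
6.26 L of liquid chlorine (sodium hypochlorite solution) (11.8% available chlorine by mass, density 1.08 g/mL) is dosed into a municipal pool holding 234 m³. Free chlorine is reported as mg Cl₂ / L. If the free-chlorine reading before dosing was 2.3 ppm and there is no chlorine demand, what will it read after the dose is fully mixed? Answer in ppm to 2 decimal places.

Volume: 234 m³ = 234,000 L.
Mass of solution: 6.26 L × 1000 mL/L × 1.08 g/mL = 6761 g.
Available chlorine delivered: 6761 g × 0.118 = 797.8 g as Cl₂.
Concentration rise: 797.8 g / 234,000 L = 3.409 mg/L = 3.41 ppm.
Final FC: 2.3 + 3.41 = 5.71 ppm.

5.71 ppm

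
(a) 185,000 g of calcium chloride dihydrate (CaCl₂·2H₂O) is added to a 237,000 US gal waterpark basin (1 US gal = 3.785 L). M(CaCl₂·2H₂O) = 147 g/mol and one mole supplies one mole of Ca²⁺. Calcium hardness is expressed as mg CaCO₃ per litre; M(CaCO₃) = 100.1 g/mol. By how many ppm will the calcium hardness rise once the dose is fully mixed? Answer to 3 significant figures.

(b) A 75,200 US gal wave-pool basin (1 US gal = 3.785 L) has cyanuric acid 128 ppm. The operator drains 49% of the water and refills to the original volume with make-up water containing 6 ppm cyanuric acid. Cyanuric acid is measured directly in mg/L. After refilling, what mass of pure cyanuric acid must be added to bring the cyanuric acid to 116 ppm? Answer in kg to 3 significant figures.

(a) 140 ppm; (b) 13.6 kg

(a) Volume: 237,000 US gal × 3.785 L/gal = 897,045 L.
(a) Moles of Ca²⁺: 185,000 g ÷ 147 g/mol = 1259 mol.
(a) As CaCO₃: 1259 mol × 100.1 g/mol = 126,000 g.
(a) Rise: 126,000 g / 897,045 L × 1000 = 140.4 mg/L.

(b) Volume: 75,200 US gal × 3.785 L/gal = 284,632 L.
(b) After draining 49% and refilling: 128 × 0.51 + 6 × 0.49 = 68.22 ppm.
(b) Deficit to target: 116 − 68.22 = 47.78 mg/L.
(b) Mass: 47.78 mg/L × 284,632 L = 13,600 g cyanuric acid.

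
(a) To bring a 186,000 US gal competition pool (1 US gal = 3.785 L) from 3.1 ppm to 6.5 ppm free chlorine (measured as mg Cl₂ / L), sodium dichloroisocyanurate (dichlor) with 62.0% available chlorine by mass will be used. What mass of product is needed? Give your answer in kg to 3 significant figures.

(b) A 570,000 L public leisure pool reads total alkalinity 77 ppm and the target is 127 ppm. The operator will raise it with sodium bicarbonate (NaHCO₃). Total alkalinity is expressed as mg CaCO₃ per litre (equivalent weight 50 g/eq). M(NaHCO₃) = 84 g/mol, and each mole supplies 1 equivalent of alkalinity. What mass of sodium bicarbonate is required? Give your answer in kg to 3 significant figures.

(a) Volume: 186,000 US gal × 3.785 L/gal = 704,010 L.
(a) Chlorine deficit: 6.5 − 3.1 = 3.4 ppm = 3.4 mg/L as Cl₂.
(a) Cl₂ equivalent needed: 3.4 mg/L × 704,010 L = 2,394,000 mg = 2394 g.
(a) Product at 62.0% available chlorine: 2394 / 0.62 = 3861 g.

(b) Alkalinity to add: (127 − 77) = 50 mg/L as CaCO₃ × 570,000 L = 28,500 g as CaCO₃.
(b) Equivalents: 28,500 g ÷ 50 g/eq = 570 eq.
(b) NaHCO₃ supplies 1 eq per mole → 570 mol.
(b) Mass: 570 mol × 84 g/mol = 47,880 g.

(a) 3.86 kg; (b) 47.9 kg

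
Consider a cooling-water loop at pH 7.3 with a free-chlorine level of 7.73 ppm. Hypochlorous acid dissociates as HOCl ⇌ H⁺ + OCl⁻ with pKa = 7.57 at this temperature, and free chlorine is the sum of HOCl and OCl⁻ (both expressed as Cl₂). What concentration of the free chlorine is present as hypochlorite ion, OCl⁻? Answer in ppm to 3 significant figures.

[OCl⁻]/[HOCl] = 10^(pH − pKa) = 10^(7.3 − 7.57) = 10^-0.27 = 0.537.
Fraction as HOCl = 1 / (1 + 0.537) = 0.6506.
OCl⁻ = (1 − 0.6506) × 7.73 ppm = 2.701 ppm.

2.70 ppm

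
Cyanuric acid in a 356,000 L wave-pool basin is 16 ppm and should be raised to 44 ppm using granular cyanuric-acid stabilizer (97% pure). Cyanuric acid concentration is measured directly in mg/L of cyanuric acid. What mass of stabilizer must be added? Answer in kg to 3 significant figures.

CYA to add: (44 − 16) = 28 mg/L × 356,000 L = 9968 g cyanuric acid.
At 97% purity: 9968 / 0.97 = 10,280 g product.

10.3 kg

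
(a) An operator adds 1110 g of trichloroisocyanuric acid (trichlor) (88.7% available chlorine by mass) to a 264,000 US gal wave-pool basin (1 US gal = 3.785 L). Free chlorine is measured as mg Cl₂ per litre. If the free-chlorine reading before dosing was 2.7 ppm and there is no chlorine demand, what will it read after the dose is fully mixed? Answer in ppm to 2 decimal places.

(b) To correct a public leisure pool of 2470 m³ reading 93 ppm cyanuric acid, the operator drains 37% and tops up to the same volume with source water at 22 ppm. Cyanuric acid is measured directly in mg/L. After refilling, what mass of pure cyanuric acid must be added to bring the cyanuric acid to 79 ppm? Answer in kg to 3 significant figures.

(a) Volume: 264,000 US gal × 3.785 L/gal = 999,240 L.
(a) Available chlorine delivered: 1110 g × 0.887 = 984.6 g as Cl₂.
(a) Concentration rise: 984.6 g / 999,240 L = 0.9853 mg/L = 0.99 ppm.
(a) Final FC: 2.7 + 0.99 = 3.69 ppm.

(b) Volume: 2470 m³ = 2,470,000 L.
(b) After draining 37% and refilling: 93 × 0.63 + 22 × 0.37 = 66.73 ppm.
(b) Deficit to target: 79 − 66.73 = 12.27 mg/L.
(b) Mass: 12.27 mg/L × 2,470,000 L = 30,310 g cyanuric acid.

(a) 3.69 ppm; (b) 30.3 kg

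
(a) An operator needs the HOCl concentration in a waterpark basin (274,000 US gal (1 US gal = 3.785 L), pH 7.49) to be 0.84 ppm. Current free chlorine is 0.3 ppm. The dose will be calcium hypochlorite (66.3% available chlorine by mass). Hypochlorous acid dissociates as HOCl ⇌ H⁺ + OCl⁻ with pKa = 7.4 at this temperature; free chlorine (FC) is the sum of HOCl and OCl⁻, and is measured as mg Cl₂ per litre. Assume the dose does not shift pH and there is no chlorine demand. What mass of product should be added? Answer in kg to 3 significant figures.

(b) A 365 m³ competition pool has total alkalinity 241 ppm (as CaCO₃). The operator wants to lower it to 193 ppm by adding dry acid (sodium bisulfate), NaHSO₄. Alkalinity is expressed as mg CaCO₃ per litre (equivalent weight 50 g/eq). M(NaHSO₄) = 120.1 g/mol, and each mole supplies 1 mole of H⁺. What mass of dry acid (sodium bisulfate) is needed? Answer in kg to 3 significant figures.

(a) 2.46 kg; (b) 42.1 kg

(a) Volume: 274,000 US gal × 3.785 L/gal = 1,037,090 L.
(a) [OCl⁻]/[HOCl] = 10^(pH − pKa) = 10^(7.49 − 7.4) = 1.23; fraction as HOCl = 1/(1 + 1.23) = 0.4484.
(a) Free chlorine required for 0.84 ppm HOCl: 0.84 / 0.4484 = 1.873 ppm.
(a) FC to add: 1.873 − 0.3 = 1.573 mg/L as Cl₂.
(a) Cl₂ equivalent: 1.573 mg/L × 1,037,090 L = 1632 g.
(a) Product at 66.3% available Cl: 1632 / 0.663 = 2461 g.

(b) Volume: 365 m³ = 365,000 L.
(b) Alkalinity to neutralize: (241 − 193) = 48 mg/L as CaCO₃ × 365,000 L = 17,520 g as CaCO₃.
(b) Equivalents of H⁺ required: 17,520 ÷ 50 g/eq = 350.4 eq = 350.4 mol NaHSO₄.
(b) Mass of NaHSO₄: 350.4 × 120.1 = 42,080 g.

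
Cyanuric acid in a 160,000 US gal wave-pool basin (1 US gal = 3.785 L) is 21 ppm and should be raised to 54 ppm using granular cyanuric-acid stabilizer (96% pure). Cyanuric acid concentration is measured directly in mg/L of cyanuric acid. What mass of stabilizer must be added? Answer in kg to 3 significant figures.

Volume: 160,000 US gal × 3.785 L/gal = 605,600 L.
CYA to add: (54 − 21) = 33 mg/L × 605,600 L = 19,980 g cyanuric acid.
At 96% purity: 19,980 / 0.96 = 20,820 g product.

20.8 kg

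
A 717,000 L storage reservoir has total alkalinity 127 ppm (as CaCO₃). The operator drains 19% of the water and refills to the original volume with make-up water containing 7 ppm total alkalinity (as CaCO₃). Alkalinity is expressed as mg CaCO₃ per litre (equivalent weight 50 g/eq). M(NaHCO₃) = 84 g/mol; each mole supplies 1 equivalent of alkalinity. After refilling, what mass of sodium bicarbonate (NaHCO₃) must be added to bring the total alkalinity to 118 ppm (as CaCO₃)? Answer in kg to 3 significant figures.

16.6 kg

After draining 19% and refilling: 127 × 0.81 + 7 × 0.19 = 104.2 ppm.
Deficit to target: 118 − 104.2 = 13.8 mg/L.
As CaCO₃: 13.8 mg/L × 717,000 L = 9895 g; ÷ 50 g/eq ÷ 1 = 197.9 mol NaHCO₃.
Mass: 197.9 × 84 = 16,620 g.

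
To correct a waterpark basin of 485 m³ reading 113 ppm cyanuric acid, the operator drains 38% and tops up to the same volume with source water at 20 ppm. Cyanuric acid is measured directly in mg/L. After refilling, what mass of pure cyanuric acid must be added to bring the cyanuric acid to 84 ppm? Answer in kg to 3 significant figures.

Volume: 485 m³ = 485,000 L.
After draining 38% and refilling: 113 × 0.62 + 20 × 0.38 = 77.66 ppm.
Deficit to target: 84 − 77.66 = 6.34 mg/L.
Mass: 6.34 mg/L × 485,000 L = 3075 g cyanuric acid.

3.07 kg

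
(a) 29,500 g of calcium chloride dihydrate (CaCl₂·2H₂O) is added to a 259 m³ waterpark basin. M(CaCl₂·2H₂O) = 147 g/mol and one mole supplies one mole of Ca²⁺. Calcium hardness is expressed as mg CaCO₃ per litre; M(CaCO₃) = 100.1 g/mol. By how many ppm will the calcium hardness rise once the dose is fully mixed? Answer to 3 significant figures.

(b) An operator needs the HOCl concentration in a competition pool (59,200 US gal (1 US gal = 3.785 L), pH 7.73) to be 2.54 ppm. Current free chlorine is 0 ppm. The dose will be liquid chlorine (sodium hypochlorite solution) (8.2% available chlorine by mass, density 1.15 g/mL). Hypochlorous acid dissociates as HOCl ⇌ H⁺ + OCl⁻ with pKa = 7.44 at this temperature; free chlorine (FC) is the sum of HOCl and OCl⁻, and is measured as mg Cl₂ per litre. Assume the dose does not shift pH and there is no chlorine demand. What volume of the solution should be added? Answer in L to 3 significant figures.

(a) 77.6 ppm; (b) 17.8 L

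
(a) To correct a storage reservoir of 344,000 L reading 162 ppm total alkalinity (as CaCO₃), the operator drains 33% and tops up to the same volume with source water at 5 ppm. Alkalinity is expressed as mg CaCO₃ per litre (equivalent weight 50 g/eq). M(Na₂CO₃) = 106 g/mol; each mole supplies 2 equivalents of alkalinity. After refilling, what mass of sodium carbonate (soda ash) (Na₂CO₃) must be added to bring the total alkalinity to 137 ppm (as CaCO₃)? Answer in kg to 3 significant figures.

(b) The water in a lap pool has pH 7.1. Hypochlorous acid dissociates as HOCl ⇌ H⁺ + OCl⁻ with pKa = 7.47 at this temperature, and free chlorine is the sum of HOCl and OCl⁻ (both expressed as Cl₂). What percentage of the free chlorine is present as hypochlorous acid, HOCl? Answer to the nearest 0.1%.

(a) After draining 33% and refilling: 162 × 0.67 + 5 × 0.33 = 110.19 ppm.
(a) Deficit to target: 137 − 110.19 = 26.81 mg/L.
(a) As CaCO₃: 26.81 mg/L × 344,000 L = 9223 g; ÷ 50 g/eq ÷ 2 = 92.23 mol Na₂CO₃.
(a) Mass: 92.23 × 106 = 9776 g.

(b) [OCl⁻]/[HOCl] = 10^(pH − pKa) = 10^(7.1 − 7.47) = 10^-0.37 = 0.4266.
(b) Fraction as HOCl = 1 / (1 + 0.4266) = 0.701.

(a) 9.78 kg; (b) 70.1%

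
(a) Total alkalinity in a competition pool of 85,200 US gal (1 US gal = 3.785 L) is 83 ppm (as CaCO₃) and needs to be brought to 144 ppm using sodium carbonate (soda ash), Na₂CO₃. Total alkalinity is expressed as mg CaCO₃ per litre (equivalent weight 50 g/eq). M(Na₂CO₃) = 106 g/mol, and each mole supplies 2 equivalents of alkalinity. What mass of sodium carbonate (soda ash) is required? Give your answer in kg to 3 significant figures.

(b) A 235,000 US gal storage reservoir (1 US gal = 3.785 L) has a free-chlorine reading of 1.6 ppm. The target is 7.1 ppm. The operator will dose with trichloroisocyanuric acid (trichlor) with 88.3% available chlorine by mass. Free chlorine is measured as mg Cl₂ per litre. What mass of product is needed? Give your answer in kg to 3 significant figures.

(a) Volume: 85,200 US gal × 3.785 L/gal = 322,482 L.
(a) Alkalinity to add: (144 − 83) = 61 mg/L as CaCO₃ × 322,482 L = 19,670 g as CaCO₃.
(a) Equivalents: 19,670 g ÷ 50 g/eq = 393.4 eq.
(a) Each mole of Na₂CO₃ supplies 2 eq, so 393.4 / 2 = 196.7 mol.
(a) Mass: 196.7 mol × 106 g/mol = 20,850 g.

(b) Volume: 235,000 US gal × 3.785 L/gal = 889,475 L.
(b) Chlorine deficit: 7.1 − 1.6 = 5.5 ppm = 5.5 mg/L as Cl₂.
(b) Cl₂ equivalent needed: 5.5 mg/L × 889,475 L = 4,892,000 mg = 4892 g.
(b) Product at 88.3% available chlorine: 4892 / 0.883 = 5540 g.

(a) 20.9 kg; (b) 5.54 kg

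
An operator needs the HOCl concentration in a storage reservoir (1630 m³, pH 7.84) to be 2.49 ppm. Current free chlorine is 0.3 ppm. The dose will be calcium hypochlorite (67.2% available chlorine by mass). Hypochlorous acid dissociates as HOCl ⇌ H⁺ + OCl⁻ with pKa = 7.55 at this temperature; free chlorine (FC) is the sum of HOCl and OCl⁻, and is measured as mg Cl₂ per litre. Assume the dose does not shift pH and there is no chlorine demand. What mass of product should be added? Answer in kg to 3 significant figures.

Volume: 1630 m³ = 1,630,000 L.
[OCl⁻]/[HOCl] = 10^(pH − pKa) = 10^(7.84 − 7.55) = 1.95; fraction as HOCl = 1/(1 + 1.95) = 0.339.
Free chlorine required for 2.49 ppm HOCl: 2.49 / 0.339 = 7.345 ppm.
FC to add: 7.345 − 0.3 = 7.045 mg/L as Cl₂.
Cl₂ equivalent: 7.045 mg/L × 1,630,000 L = 11,480 g.
Product at 67.2% available Cl: 11,480 / 0.672 = 17,090 g.

17.1 kg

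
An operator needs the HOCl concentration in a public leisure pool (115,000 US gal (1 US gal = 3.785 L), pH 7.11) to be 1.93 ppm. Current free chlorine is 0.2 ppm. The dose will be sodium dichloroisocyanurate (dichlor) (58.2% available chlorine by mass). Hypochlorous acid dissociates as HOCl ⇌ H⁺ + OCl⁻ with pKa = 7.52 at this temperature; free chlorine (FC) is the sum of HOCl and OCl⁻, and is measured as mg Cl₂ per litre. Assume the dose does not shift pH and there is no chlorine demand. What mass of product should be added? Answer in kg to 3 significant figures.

Volume: 115,000 US gal × 3.785 L/gal = 435,275 L.
[OCl⁻]/[HOCl] = 10^(pH − pKa) = 10^(7.11 − 7.52) = 0.389; fraction as HOCl = 1/(1 + 0.389) = 0.7199.
Free chlorine required for 1.93 ppm HOCl: 1.93 / 0.7199 = 2.681 ppm.
FC to add: 2.681 − 0.2 = 2.481 mg/L as Cl₂.
Cl₂ equivalent: 2.481 mg/L × 435,275 L = 1080 g.
Product at 58.2% available Cl: 1080 / 0.582 = 1855 g.

1.86 kg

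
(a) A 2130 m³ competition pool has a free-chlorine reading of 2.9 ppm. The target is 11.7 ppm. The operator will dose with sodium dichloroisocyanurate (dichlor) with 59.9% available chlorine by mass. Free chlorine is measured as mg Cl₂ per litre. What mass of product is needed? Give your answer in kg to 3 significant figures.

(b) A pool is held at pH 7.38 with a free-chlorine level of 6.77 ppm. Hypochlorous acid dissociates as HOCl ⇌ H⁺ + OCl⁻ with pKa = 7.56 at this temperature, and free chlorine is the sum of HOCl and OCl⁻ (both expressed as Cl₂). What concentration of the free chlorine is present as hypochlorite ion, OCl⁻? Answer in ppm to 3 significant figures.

(a) 31.3 kg; (b) 2.69 ppm

(a) Volume: 2130 m³ = 2,130,000 L.
(a) Chlorine deficit: 11.7 − 2.9 = 8.8 ppm = 8.8 mg/L as Cl₂.
(a) Cl₂ equivalent needed: 8.8 mg/L × 2,130,000 L = 18,740,000 mg = 18,740 g.
(a) Product at 59.9% available chlorine: 18,740 / 0.599 = 31,290 g.

(b) [OCl⁻]/[HOCl] = 10^(pH − pKa) = 10^(7.38 − 7.56) = 10^-0.18 = 0.6607.
(b) Fraction as HOCl = 1 / (1 + 0.6607) = 0.6022.
(b) OCl⁻ = (1 − 0.6022) × 6.77 ppm = 2.693 ppm.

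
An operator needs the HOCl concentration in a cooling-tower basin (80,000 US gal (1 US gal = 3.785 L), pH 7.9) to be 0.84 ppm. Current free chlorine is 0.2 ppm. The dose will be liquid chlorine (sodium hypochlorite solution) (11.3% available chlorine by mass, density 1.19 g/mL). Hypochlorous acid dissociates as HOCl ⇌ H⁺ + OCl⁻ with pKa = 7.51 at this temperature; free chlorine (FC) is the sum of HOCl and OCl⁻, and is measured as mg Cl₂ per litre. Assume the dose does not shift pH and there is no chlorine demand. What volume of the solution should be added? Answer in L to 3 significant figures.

Volume: 80,000 US gal × 3.785 L/gal = 302,800 L.
[OCl⁻]/[HOCl] = 10^(pH − pKa) = 10^(7.9 − 7.51) = 2.455; fraction as HOCl = 1/(1 + 2.455) = 0.2895.
Free chlorine required for 0.84 ppm HOCl: 0.84 / 0.2895 = 2.902 ppm.
FC to add: 2.902 − 0.2 = 2.702 mg/L as Cl₂.
Cl₂ equivalent: 2.702 mg/L × 302,800 L = 818.2 g.
Product at 11.3% available Cl: 818.2 / 0.113 = 7240 g.
Volume: 7240 g ÷ 1.19 g/mL = 6084 mL.

6.08 L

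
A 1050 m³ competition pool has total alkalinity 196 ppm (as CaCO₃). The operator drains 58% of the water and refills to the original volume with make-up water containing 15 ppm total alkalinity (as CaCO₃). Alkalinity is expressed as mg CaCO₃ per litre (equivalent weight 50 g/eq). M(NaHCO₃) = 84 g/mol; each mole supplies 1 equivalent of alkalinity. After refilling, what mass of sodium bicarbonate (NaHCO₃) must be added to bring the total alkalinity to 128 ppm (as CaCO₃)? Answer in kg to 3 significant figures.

65.2 kg

Volume: 1050 m³ = 1,050,000 L.
After draining 58% and refilling: 196 × 0.42 + 15 × 0.58 = 91.02 ppm.
Deficit to target: 128 − 91.02 = 36.98 mg/L.
As CaCO₃: 36.98 mg/L × 1,050,000 L = 38,830 g; ÷ 50 g/eq ÷ 1 = 776.6 mol NaHCO₃.
Mass: 776.6 × 84 = 65,230 g.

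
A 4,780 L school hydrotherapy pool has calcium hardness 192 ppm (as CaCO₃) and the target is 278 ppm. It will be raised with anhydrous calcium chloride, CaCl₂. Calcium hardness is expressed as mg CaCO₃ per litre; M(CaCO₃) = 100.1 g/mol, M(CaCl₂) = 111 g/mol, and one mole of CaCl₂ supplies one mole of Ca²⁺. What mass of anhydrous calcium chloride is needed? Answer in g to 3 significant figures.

456 g

Hardness to add: (278 − 192) = 86 mg/L as CaCO₃ × 4,780 L = 411.1 g as CaCO₃.
Moles of Ca²⁺ (1 mol Ca²⁺ ≡ 1 mol CaCO₃): 411.1 / 100.1 g/mol = 4.107 mol.
Mass of CaCl₂: 4.107 × 111 = 455.8 g.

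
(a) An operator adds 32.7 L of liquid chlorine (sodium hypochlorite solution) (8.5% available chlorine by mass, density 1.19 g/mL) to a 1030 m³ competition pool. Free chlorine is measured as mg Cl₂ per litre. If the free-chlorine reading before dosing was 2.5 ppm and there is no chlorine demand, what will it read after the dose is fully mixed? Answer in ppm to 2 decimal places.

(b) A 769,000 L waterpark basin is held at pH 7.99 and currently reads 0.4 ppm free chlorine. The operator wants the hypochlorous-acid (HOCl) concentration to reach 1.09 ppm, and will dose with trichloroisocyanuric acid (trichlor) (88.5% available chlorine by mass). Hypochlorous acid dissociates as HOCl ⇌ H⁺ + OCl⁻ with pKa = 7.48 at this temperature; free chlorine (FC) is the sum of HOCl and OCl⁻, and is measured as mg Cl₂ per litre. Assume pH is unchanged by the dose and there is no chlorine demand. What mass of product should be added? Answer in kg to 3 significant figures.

(a) 5.71 ppm; (b) 3.66 kg

(a) Volume: 1030 m³ = 1,030,000 L.
(a) Mass of solution: 32.7 L × 1000 mL/L × 1.19 g/mL = 38,910 g.
(a) Available chlorine delivered: 38,910 g × 0.085 = 3308 g as Cl₂.
(a) Concentration rise: 3308 g / 1,030,000 L = 3.211 mg/L = 3.21 ppm.
(a) Final FC: 2.5 + 3.21 = 5.71 ppm.

(b) [OCl⁻]/[HOCl] = 10^(pH − pKa) = 10^(7.99 − 7.48) = 3.236; fraction as HOCl = 1/(1 + 3.236) = 0.2361.
(b) Free chlorine required for 1.09 ppm HOCl: 1.09 / 0.2361 = 4.617 ppm.
(b) FC to add: 4.617 − 0.4 = 4.217 mg/L as Cl₂.
(b) Cl₂ equivalent: 4.217 mg/L × 769,000 L = 3243 g.
(b) Product at 88.5% available Cl: 3243 / 0.885 = 3664 g.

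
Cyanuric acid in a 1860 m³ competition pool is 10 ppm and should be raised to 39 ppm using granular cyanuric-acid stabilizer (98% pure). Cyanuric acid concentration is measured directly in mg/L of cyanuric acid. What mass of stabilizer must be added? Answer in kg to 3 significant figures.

Volume: 1860 m³ = 1,860,000 L.
CYA to add: (39 − 10) = 29 mg/L × 1,860,000 L = 53,940 g cyanuric acid.
At 98% purity: 53,940 / 0.98 = 55,040 g product.

55.0 kg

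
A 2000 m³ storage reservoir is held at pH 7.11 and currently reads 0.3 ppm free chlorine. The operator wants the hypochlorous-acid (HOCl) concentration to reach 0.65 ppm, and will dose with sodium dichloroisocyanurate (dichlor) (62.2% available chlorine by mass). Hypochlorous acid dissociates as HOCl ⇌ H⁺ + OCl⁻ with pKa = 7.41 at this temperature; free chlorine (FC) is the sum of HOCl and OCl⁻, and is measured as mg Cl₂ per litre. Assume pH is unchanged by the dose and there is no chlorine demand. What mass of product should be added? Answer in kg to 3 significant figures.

Volume: 2000 m³ = 2,000,000 L.
[OCl⁻]/[HOCl] = 10^(pH − pKa) = 10^(7.11 − 7.41) = 0.5012; fraction as HOCl = 1/(1 + 0.5012) = 0.6661.
Free chlorine required for 0.65 ppm HOCl: 0.65 / 0.6661 = 0.9758 ppm.
FC to add: 0.9758 − 0.3 = 0.6758 mg/L as Cl₂.
Cl₂ equivalent: 0.6758 mg/L × 2,000,000 L = 1352 g.
Product at 62.2% available Cl: 1352 / 0.622 = 2173 g.

2.17 kg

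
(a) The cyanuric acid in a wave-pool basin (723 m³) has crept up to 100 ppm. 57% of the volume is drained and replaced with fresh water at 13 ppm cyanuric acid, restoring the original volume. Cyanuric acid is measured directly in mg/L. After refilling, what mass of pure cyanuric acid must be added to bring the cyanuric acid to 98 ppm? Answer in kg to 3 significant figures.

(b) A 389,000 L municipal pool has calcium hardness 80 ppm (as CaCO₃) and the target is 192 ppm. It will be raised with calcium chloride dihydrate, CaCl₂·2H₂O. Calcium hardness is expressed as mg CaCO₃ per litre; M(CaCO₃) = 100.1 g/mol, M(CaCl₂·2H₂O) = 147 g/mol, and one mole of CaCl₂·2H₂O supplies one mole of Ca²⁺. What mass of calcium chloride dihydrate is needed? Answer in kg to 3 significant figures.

(a) 34.4 kg; (b) 64.0 kg

(a) Volume: 723 m³ = 723,000 L.
(a) After draining 57% and refilling: 100 × 0.43 + 13 × 0.57 = 50.41 ppm.
(a) Deficit to target: 98 − 50.41 = 47.59 mg/L.
(a) Mass: 47.59 mg/L × 723,000 L = 34,410 g cyanuric acid.

(b) Hardness to add: (192 − 80) = 112 mg/L as CaCO₃ × 389,000 L = 43,570 g as CaCO₃.
(b) Moles of Ca²⁺ (1 mol Ca²⁺ ≡ 1 mol CaCO₃): 43,570 / 100.1 g/mol = 435.2 mol.
(b) Mass of CaCl₂·2H₂O: 435.2 × 147 = 63,980 g.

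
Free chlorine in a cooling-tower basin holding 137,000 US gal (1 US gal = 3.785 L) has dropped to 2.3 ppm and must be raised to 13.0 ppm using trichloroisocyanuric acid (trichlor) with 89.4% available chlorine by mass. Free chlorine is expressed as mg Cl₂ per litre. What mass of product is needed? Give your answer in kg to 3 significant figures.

6.21 kg

Volume: 137,000 US gal × 3.785 L/gal = 518,545 L.
Chlorine deficit: 13.0 − 2.3 = 10.7 ppm = 10.7 mg/L as Cl₂.
Cl₂ equivalent needed: 10.7 mg/L × 518,545 L = 5,548,000 mg = 5548 g.
Product at 89.4% available chlorine: 5548 / 0.894 = 6206 g.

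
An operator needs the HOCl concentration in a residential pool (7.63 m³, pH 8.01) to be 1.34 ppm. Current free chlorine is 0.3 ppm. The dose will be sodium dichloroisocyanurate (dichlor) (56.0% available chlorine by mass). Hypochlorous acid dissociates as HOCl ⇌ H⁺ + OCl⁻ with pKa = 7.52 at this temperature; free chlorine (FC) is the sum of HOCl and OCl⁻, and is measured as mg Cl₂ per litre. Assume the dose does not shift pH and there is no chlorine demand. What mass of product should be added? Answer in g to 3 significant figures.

70.6 g

Volume: 7.63 m³ = 7,630 L.
[OCl⁻]/[HOCl] = 10^(pH − pKa) = 10^(8.01 − 7.52) = 3.09; fraction as HOCl = 1/(1 + 3.09) = 0.2445.
Free chlorine required for 1.34 ppm HOCl: 1.34 / 0.2445 = 5.481 ppm.
FC to add: 5.481 − 0.3 = 5.181 mg/L as Cl₂.
Cl₂ equivalent: 5.181 mg/L × 7,630 L = 39.53 g.
Product at 56.0% available Cl: 39.53 / 0.56 = 70.59 g.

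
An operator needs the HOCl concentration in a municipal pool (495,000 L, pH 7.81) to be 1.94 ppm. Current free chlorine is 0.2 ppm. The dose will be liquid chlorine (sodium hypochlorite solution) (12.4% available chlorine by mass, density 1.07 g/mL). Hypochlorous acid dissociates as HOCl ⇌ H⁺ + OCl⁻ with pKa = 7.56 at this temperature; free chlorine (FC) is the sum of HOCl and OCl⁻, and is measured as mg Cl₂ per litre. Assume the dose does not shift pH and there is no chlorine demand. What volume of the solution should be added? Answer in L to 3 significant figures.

19.4 L

[OCl⁻]/[HOCl] = 10^(pH − pKa) = 10^(7.81 − 7.56) = 1.778; fraction as HOCl = 1/(1 + 1.778) = 0.3599.
Free chlorine required for 1.94 ppm HOCl: 1.94 / 0.3599 = 5.39 ppm.
FC to add: 5.39 − 0.2 = 5.19 mg/L as Cl₂.
Cl₂ equivalent: 5.19 mg/L × 495,000 L = 2569 g.
Product at 12.4% available Cl: 2569 / 0.124 = 20,720 g.
Volume: 20,720 g ÷ 1.07 g/mL = 19,360 mL.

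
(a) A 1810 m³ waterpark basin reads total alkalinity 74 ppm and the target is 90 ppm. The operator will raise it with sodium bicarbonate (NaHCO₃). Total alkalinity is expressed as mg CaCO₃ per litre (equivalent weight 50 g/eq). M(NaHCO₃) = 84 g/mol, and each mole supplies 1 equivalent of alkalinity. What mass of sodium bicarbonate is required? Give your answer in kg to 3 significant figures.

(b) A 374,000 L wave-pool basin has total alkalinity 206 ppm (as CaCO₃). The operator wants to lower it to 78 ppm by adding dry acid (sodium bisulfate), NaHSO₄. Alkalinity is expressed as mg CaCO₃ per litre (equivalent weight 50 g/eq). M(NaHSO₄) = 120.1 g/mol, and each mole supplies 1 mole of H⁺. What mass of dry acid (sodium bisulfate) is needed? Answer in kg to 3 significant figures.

(a) 48.7 kg; (b) 115 kg

(a) Volume: 1810 m³ = 1,810,000 L.
(a) Alkalinity to add: (90 − 74) = 16 mg/L as CaCO₃ × 1,810,000 L = 28,960 g as CaCO₃.
(a) Equivalents: 28,960 g ÷ 50 g/eq = 579.2 eq.
(a) NaHCO₃ supplies 1 eq per mole → 579.2 mol.
(a) Mass: 579.2 mol × 84 g/mol = 48,650 g.

(b) Alkalinity to neutralize: (206 − 78) = 128 mg/L as CaCO₃ × 374,000 L = 47,870 g as CaCO₃.
(b) Equivalents of H⁺ required: 47,870 ÷ 50 g/eq = 957.4 eq = 957.4 mol NaHSO₄.
(b) Mass of NaHSO₄: 957.4 × 120.1 = 115,000 g.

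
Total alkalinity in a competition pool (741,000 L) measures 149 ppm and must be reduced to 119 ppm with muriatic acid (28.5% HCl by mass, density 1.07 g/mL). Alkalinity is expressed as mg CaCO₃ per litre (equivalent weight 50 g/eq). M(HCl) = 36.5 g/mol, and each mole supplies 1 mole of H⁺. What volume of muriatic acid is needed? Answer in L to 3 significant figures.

53.2 L

Alkalinity to neutralize: (149 − 119) = 30 mg/L as CaCO₃ × 741,000 L = 22,230 g as CaCO₃.
Equivalents of H⁺ required: 22,230 ÷ 50 g/eq = 444.6 eq = 444.6 mol HCl.
Mass of HCl: 444.6 × 36.5 = 16,230 g.
Mass of 28.5% solution: 16,230 / 0.285 = 56,940 g.
Volume: 56,940 g ÷ 1.07 g/mL = 53,210 mL.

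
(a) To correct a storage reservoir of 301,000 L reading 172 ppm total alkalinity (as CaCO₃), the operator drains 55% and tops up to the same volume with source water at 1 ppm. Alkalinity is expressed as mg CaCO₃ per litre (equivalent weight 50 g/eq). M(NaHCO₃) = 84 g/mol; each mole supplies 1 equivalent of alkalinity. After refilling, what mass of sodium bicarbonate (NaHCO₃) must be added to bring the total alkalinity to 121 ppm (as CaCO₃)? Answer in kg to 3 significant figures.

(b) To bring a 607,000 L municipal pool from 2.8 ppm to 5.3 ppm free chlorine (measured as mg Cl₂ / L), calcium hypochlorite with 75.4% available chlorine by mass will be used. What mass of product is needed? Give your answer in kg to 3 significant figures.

(a) After draining 55% and refilling: 172 × 0.45 + 1 × 0.55 = 77.95 ppm.
(a) Deficit to target: 121 − 77.95 = 43.05 mg/L.
(a) As CaCO₃: 43.05 mg/L × 301,000 L = 12,960 g; ÷ 50 g/eq ÷ 1 = 259.2 mol NaHCO₃.
(a) Mass: 259.2 × 84 = 21,770 g.

(b) Chlorine deficit: 5.3 − 2.8 = 2.5 ppm = 2.5 mg/L as Cl₂.
(b) Cl₂ equivalent needed: 2.5 mg/L × 607,000 L = 1,518,000 mg = 1518 g.
(b) Product at 75.4% available chlorine: 1518 / 0.754 = 2013 g.

(a) 21.8 kg; (b) 2.01 kg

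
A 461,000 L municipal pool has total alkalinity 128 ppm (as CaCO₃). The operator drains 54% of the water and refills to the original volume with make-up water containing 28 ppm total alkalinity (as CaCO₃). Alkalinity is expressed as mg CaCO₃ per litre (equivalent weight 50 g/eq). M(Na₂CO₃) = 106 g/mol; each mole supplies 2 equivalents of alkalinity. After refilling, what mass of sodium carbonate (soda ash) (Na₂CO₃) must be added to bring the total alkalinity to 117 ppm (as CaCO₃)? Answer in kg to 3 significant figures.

21.0 kg

After draining 54% and refilling: 128 × 0.46 + 28 × 0.54 = 74 ppm.
Deficit to target: 117 − 74 = 43 mg/L.
As CaCO₃: 43 mg/L × 461,000 L = 19,820 g; ÷ 50 g/eq ÷ 2 = 198.2 mol Na₂CO₃.
Mass: 198.2 × 106 = 21,010 g.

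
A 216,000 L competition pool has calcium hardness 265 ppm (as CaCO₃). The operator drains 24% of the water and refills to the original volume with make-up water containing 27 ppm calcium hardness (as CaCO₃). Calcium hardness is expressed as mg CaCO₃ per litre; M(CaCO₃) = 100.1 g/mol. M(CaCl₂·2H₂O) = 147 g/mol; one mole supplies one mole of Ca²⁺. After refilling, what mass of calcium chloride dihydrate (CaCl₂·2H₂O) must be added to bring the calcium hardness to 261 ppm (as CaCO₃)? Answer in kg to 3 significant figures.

After draining 24% and refilling: 265 × 0.76 + 27 × 0.24 = 207.88 ppm.
Deficit to target: 261 − 207.88 = 53.12 mg/L.
As CaCO₃: 53.12 mg/L × 216,000 L = 11,470 g; ÷ 100.1 = 114.6 mol Ca²⁺.
Mass: 114.6 × 147 = 16,850 g.

16.8 kg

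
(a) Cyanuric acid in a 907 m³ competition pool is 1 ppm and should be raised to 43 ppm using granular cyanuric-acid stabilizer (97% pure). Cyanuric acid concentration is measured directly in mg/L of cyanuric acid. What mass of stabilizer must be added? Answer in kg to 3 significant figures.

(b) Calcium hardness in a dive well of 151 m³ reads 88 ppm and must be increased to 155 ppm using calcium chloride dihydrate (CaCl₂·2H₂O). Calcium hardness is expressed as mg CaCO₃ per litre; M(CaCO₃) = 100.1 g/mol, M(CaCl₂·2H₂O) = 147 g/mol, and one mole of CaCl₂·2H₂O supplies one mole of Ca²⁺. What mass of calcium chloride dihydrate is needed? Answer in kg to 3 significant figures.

(a) 39.3 kg; (b) 14.9 kg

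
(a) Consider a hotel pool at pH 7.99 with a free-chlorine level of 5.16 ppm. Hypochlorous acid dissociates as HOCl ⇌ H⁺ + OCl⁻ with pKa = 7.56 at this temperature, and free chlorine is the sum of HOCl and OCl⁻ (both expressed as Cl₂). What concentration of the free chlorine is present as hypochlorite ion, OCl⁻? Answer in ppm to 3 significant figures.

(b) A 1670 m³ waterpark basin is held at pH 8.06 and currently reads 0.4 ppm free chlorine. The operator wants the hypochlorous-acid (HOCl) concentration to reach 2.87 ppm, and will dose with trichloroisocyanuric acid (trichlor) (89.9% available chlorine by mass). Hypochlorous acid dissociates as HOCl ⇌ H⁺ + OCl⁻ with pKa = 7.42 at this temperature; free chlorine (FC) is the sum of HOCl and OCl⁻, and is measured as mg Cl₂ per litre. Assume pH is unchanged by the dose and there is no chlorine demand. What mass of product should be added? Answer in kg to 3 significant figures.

(a) 3.76 ppm; (b) 27.9 kg

(a) [OCl⁻]/[HOCl] = 10^(pH − pKa) = 10^(7.99 − 7.56) = 10^0.43 = 2.692.
(a) Fraction as HOCl = 1 / (1 + 2.692) = 0.2709.
(a) OCl⁻ = (1 − 0.2709) × 5.16 ppm = 3.762 ppm.

(b) Volume: 1670 m³ = 1,670,000 L.
(b) [OCl⁻]/[HOCl] = 10^(pH − pKa) = 10^(8.06 − 7.42) = 4.365; fraction as HOCl = 1/(1 + 4.365) = 0.1864.
(b) Free chlorine required for 2.87 ppm HOCl: 2.87 / 0.1864 = 15.4 ppm.
(b) FC to add: 15.4 − 0.4 = 15 mg/L as Cl₂.
(b) Cl₂ equivalent: 15 mg/L × 1,670,000 L = 25,050 g.
(b) Product at 89.9% available Cl: 25,050 / 0.899 = 27,860 g.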